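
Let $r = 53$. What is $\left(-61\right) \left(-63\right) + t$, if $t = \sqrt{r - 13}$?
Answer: $3843 + 2 \sqrt{10} \approx 3849.3$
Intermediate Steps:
$t = 2 \sqrt{10}$ ($t = \sqrt{53 - 13} = \sqrt{40} = 2 \sqrt{10} \approx 6.3246$)
$\left(-61\right) \left(-63\right) + t = \left(-61\right) \left(-63\right) + 2 \sqrt{10} = 3843 + 2 \sqrt{10}$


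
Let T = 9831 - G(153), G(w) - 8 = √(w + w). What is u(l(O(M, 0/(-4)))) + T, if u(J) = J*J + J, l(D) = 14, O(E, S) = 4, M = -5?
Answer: 10033 - 3*√34 ≈ 10016.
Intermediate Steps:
G(w) = 8 + √2*√w (G(w) = 8 + √(w + w) = 8 + √(2*w) = 8 + √2*√w)
u(J) = J + J² (u(J) = J² + J = J + J²)
T = 9823 - 3*√34 (T = 9831 - (8 + √2*√153) = 9831 - (8 + √2*(3*√17)) = 9831 - (8 + 3*√34) = 9831 + (-8 - 3*√34) = 9823 - 3*√34 ≈ 9805.5)
u(l(O(M, 0/(-4)))) + T = 14*(1 + 14) + (9823 - 3*√34) = 14*15 + (9823 - 3*√34) = 210 + (9823 - 3*√34) = 10033 - 3*√34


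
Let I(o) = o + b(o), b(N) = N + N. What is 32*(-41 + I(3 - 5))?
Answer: -1504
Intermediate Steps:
b(N) = 2*N
I(o) = 3*o (I(o) = o + 2*o = 3*o)
32*(-41 + I(3 - 5)) = 32*(-41 + 3*(3 - 5)) = 32*(-41 + 3*(-2)) = 32*(-41 - 6) = 32*(-47) = -1504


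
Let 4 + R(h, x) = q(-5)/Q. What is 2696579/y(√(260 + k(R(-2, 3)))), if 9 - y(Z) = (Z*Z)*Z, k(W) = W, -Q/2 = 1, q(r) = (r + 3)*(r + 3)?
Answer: -24269211/16386983 - 684931066*√254/16386983 ≈ -667.62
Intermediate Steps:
q(r) = (3 + r)² (q(r) = (3 + r)*(3 + r) = (3 + r)²)
Q = -2 (Q = -2*1 = -2)
R(h, x) = -6 (R(h, x) = -4 + (3 - 5)²/(-2) = -4 + (-2)²*(-½) = -4 + 4*(-½) = -4 - 2 = -6)
y(Z) = 9 - Z³ (y(Z) = 9 - Z*Z*Z = 9 - Z²*Z = 9 - Z³)
2696579/y(√(260 + k(R(-2, 3)))) = 2696579/(9 - (√(260 - 6))³) = 2696579/(9 - (√254)³) = 2696579/(9 - 254*√254)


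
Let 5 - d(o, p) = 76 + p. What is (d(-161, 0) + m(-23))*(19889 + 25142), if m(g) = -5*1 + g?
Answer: -4458069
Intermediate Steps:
d(o, p) = -71 - p (d(o, p) = 5 - (76 + p) = 5 + (-76 - p) = -71 - p)
m(g) = -5 + g
(d(-161, 0) + m(-23))*(19889 + 25142) = ((-71 - 1*0) + (-5 - 23))*(19889 + 25142) = ((-71 + 0) - 28)*45031 = (-71 - 28)*45031 = -99*45031 = -4458069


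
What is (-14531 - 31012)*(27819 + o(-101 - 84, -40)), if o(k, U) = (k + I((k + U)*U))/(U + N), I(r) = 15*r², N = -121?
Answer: 55130755899108/161 ≈ 3.4243e+11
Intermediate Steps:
o(k, U) = (k + 15*U²*(U + k)²)/(-121 + U) (o(k, U) = (k + 15*((k + U)*U)²)/(U - 121) = (k + 15*((U + k)*U)²)/(-121 + U) = (k + 15*(U*(U + k))²)/(-121 + U) = (k + 15*(U²*(U + k)²))/(-121 + U) = (k + 15*U²*(U + k)²)/(-121 + U))
(-14531 - 31012)*(27819 + o(-101 - 84, -40)) = (-14531 - 31012)*(27819 + ((-101 - 84) + 15*(-40)²*(-40 + (-101 - 84))²)/(-121 - 40)) = -45543*(27819 + (-185 + 15*1600*(-40 - 185)²)/(-161)) = -45543*(27819 - (-185 + 15*1600*(-225)²)/161) = -45543*(27819 - (-185 + 15*1600*50625)/161) = -45543*(27819 - (-185 + 1215000000)/161) = -45543*(27819 - 1/161*1214999815) = -45543*(27819 - 1214999815/161) = -45543*(-1210520956/161) = 55130755899108/161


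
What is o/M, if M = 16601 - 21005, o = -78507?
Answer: 26169/1468 ≈ 17.826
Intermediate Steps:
M = -4404
o/M = -78507/(-4404) = -78507*(-1/4404) = 26169/1468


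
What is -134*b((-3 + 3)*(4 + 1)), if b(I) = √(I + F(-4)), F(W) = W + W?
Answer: -268*I*√2 ≈ -379.01*I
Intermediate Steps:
F(W) = 2*W
b(I) = √(-8 + I) (b(I) = √(I + 2*(-4)) = √(I - 8) = √(-8 + I))
-134*b((-3 + 3)*(4 + 1)) = -134*√(-8 + (-3 + 3)*(4 + 1)) = -134*√(-8 + 0*5) = -134*√(-8 + 0) = -268*I*√2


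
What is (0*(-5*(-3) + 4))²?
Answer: 0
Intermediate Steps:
(0*(-5*(-3) + 4))² = (0*(15 + 4))² = (0*19)² = 0² = 0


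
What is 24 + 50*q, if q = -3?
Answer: -126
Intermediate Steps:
24 + 50*q = 24 + 50*(-3) = 24 - 150 = -126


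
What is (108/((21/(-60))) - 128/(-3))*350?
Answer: -279200/3 ≈ -93067.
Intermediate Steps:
(108/((21/(-60))) - 128/(-3))*350 = (108/((21*(-1/60))) - 128*(-⅓))*350 = (108/(-7/20) + 128/3)*350 = (108*(-20/7) + 128/3)*350 = (-2160/7 + 128/3)*350 = -5584/21*350 = -279200/3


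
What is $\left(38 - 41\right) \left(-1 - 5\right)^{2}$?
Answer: $-108$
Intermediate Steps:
$\left(38 - 41\right) \left(-1 - 5\right)^{2} = - 3 \left(-6\right)^{2} = \left(-3\right) 36 = -108$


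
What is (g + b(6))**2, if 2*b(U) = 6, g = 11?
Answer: 196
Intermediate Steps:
b(U) = 3 (b(U) = (1/2)*6 = 3)
(g + b(6))**2 = (11 + 3)**2 = 14**2 = 196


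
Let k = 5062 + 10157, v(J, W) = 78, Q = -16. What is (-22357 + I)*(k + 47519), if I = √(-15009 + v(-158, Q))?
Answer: -1402633466 + 188214*I*√1659 ≈ -1.4026e+9 + 7.6661e+6*I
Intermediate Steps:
k = 15219
I = 3*I*√1659 (I = √(-15009 + 78) = √(-14931) = 3*I*√1659 ≈ 122.19*I)
(-22357 + I)*(k + 47519) = (-22357 + 3*I*√1659)*(15219 + 47519) = (-22357 + 3*I*√1659)*62738 = -1402633466 + 188214*I*√1659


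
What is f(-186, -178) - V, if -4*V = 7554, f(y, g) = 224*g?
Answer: -75967/2 ≈ -37984.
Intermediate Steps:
V = -3777/2 (V = -¼*7554 = -3777/2 ≈ -1888.5)
f(-186, -178) - V = 224*(-178) - 1*(-3777/2) = -39872 + 3777/2 = -75967/2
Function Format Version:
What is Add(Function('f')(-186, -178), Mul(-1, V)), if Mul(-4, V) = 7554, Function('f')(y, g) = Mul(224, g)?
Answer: Rational(-75967, 2) ≈ -37984.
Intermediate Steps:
V = Rational(-3777, 2) (V = Mul(Rational(-1, 4), 7554) = Rational(-3777, 2) ≈ -1888.5)
Add(Function('f')(-186, -178), Mul(-1, V)) = Add(Mul(224, -178), Mul(-1, Rational(-3777, 2))) = Add(-39872, Rational(3777, 2)) = Rational(-75967, 2)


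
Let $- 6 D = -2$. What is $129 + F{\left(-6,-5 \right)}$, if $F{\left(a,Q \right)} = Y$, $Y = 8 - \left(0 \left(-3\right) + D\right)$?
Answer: $\frac{410}{3} \approx 136.67$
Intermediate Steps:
$D = \frac{1}{3}$ ($D = \left(- \frac{1}{6}\right) \left(-2\right) = \frac{1}{3} \approx 0.33333$)
$Y = \frac{23}{3}$ ($Y = 8 - \left(0 \left(-3\right) + \frac{1}{3}\right) = 8 - \left(0 + \frac{1}{3}\right) = 8 - \frac{1}{3} = \frac{23}{3} \approx 7.6667$)
$F{\left(a,Q \right)} = \frac{23}{3}$
$129 + F{\left(-6,-5 \right)} = 129 + \frac{23}{3} = \frac{410}{3}$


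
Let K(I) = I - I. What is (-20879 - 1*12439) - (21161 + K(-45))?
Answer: -54479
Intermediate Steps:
K(I) = 0
(-20879 - 1*12439) - (21161 + K(-45)) = (-20879 - 1*12439) - (21161 + 0) = (-20879 - 12439) - 1*21161 = -33318 - 21161 = -54479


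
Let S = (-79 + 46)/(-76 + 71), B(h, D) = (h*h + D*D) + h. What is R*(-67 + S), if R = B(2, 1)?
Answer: -2114/5 ≈ -422.80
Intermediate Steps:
B(h, D) = h + D**2 + h**2 (B(h, D) = (h**2 + D**2) + h = (D**2 + h**2) + h = h + D**2 + h**2)
R = 7 (R = 2 + 1**2 + 2**2 = 2 + 1 + 4 = 7)
S = 33/5 (S = -33/(-5) = -33*(-1/5) = 33/5 ≈ 6.6000)
R*(-67 + S) = 7*(-67 + 33/5) = 7*(-302/5) = -2114/5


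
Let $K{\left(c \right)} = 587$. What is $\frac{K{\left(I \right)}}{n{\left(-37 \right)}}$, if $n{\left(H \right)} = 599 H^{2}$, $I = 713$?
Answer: $\frac{587}{820031} \approx 0.00071583$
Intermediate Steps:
$\frac{K{\left(I \right)}}{n{\left(-37 \right)}} = \frac{587}{599 \left(-37\right)^{2}} = \frac{587}{599 \cdot 1369} = \frac{587}{820031}$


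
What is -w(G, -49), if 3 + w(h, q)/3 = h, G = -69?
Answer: 216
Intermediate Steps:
w(h, q) = -9 + 3*h
-w(G, -49) = -(-9 + 3*(-69)) = -(-9 - 207) = -1*(-216) = 216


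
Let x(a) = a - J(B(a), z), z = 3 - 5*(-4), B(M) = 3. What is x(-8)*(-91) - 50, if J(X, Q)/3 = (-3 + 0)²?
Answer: 3135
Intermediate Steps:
z = 23 (z = 3 + 20 = 23)
J(X, Q) = 27 (J(X, Q) = 3*(-3 + 0)² = 3*(-3)² = 3*9 = 27)
x(a) = -27 + a (x(a) = a - 1*27 = a - 27 = -27 + a)
x(-8)*(-91) - 50 = (-27 - 8)*(-91) - 50 = -35*(-91) - 50 = 3185 - 50 = 3135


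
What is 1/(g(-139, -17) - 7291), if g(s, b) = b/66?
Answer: -66/481223 ≈ -0.00013715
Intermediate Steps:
g(s, b) = b/66 (g(s, b) = b*(1/66) = b/66)
1/(g(-139, -17) - 7291) = 1/((1/66)*(-17) - 7291) = 1/(-17/66 - 7291) = 1/(-481223/66) = -66/481223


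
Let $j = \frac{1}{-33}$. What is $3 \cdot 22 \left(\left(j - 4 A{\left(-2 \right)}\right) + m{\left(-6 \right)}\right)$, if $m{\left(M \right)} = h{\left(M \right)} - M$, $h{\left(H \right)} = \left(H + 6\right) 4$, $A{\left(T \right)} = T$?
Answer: $922$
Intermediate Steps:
$h{\left(H \right)} = 24 + 4 H$ ($h{\left(H \right)} = \left(6 + H\right) 4 = 24 + 4 H$)
$j = - \frac{1}{33} \approx -0.030303$
$m{\left(M \right)} = 24 + 3 M$ ($m{\left(M \right)} = \left(24 + 4 M\right) - M = 24 + 3 M$)
$3 \cdot 22 \left(\left(j - 4 A{\left(-2 \right)}\right) + m{\left(-6 \right)}\right) = 3 \cdot 22 \left(\left(- \frac{1}{33} + \left(\left(-4\right) \left(-2\right) + 0\right)\right) + \left(24 + 3 \left(-6\right)\right)\right) = 66 \left(\left(- \frac{1}{33} + \left(8 + 0\right)\right) + \left(24 - 18\right)\right) = 66 \left(\left(- \frac{1}{33} + 8\right) + 6\right) = 66 \left(\frac{263}{33} + 6\right) = 66 \cdot \frac{461}{33} = 922$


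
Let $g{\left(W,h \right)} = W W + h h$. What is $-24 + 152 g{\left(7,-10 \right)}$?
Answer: $22624$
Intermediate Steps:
$g{\left(W,h \right)} = W^{2} + h^{2}$
$-24 + 152 g{\left(7,-10 \right)} = -24 + 152 \left(7^{2} + \left(-10\right)^{2}\right) = -24 + 152 \left(49 + 100\right) = -24 + 152 \cdot 149 = -24 + 22648 = 22624$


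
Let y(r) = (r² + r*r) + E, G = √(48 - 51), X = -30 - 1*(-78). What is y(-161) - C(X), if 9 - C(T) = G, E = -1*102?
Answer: 51731 + I*√3 ≈ 51731.0 + 1.732*I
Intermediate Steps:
E = -102
X = 48 (X = -30 + 78 = 48)
G = I*√3 (G = √(-3) = I*√3 ≈ 1.732*I)
C(T) = 9 - I*√3
y(r) = -102 + 2*r² (y(r) = (r² + r*r) - 102 = (r² + r²) - 102 = 2*r² - 102 = -102 + 2*r²)
y(-161) - C(X) = (-102 + 2*(-161)²) - (9 - I*√3) = (-102 + 2*25921) + (-9 + I*√3) = (-102 + 51842) + (-9 + I*√3) = 51740 + (-9 + I*√3) = 51731 + I*√3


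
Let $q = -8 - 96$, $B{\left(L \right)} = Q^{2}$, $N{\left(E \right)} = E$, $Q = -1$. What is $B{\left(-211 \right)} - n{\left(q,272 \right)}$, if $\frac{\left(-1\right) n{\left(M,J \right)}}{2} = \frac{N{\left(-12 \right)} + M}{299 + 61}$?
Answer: $\frac{16}{45} \approx 0.35556$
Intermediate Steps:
$B{\left(L \right)} = 1$ ($B{\left(L \right)} = \left(-1\right)^{2} = 1$)
$q = -104$ ($q = -8 - 96 = -104$)
$n{\left(M,J \right)} = \frac{1}{15} - \frac{M}{180}$ ($n{\left(M,J \right)} = - 2 \frac{-12 + M}{299 + 61} = - 2 \frac{-12 + M}{360} = - 2 \left(-12 + M\right) \frac{1}{360} = - 2 \left(- \frac{1}{30} + \frac{M}{360}\right) = \frac{1}{15} - \frac{M}{180}$)
$B{\left(-211 \right)} - n{\left(q,272 \right)} = 1 - \left(\frac{1}{15} - - \frac{26}{45}\right) = 1 - \left(\frac{1}{15} + \frac{26}{45}\right) = 1 - \frac{29}{45} = \frac{16}{45}$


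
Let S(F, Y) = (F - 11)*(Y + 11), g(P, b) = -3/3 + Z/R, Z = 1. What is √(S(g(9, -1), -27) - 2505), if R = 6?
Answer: I*√20841/3 ≈ 48.121*I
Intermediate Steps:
g(P, b) = -⅚ (g(P, b) = -3/3 + 1/6 = -3*⅓ + 1*(⅙) = -1 + ⅙ = -⅚)
S(F, Y) = (-11 + F)*(11 + Y)
√(S(g(9, -1), -27) - 2505) = √((-121 - 11*(-27) + 11*(-⅚) - ⅚*(-27)) - 2505) = √((-121 + 297 - 55/6 + 45/2) - 2505) = √(568/3 - 2505) = √(-6947/3) = I*√20841/3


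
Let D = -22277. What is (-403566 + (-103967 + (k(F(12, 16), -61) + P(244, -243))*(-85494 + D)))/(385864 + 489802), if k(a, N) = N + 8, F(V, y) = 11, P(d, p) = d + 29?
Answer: -24217153/875666 ≈ -27.656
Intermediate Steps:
P(d, p) = 29 + d
k(a, N) = 8 + N
(-403566 + (-103967 + (k(F(12, 16), -61) + P(244, -243))*(-85494 + D)))/(385864 + 489802) = (-403566 + (-103967 + ((8 - 61) + (29 + 244))*(-85494 - 22277)))/(385864 + 489802) = (-403566 + (-103967 + (-53 + 273)*(-107771)))/875666 = (-403566 + (-103967 + 220*(-107771)))*(1/875666) = (-403566 + (-103967 - 23709620))*(1/875666) = (-403566 - 23813587)*(1/875666) = -24217153*1/875666 = -24217153/875666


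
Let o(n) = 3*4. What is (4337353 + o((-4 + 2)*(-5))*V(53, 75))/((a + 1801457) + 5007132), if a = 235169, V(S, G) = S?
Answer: 4337989/7043758 ≈ 0.61586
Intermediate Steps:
o(n) = 12
(4337353 + o((-4 + 2)*(-5))*V(53, 75))/((a + 1801457) + 5007132) = (4337353 + 12*53)/((235169 + 1801457) + 5007132) = (4337353 + 636)/(2036626 + 5007132) = 4337989/7043758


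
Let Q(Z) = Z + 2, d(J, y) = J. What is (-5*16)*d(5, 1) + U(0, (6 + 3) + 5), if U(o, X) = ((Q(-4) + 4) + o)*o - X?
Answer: -414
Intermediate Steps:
Q(Z) = 2 + Z
U(o, X) = -X + o*(2 + o) (U(o, X) = (((2 - 4) + 4) + o)*o - X = ((-2 + 4) + o)*o - X = (2 + o)*o - X = o*(2 + o) - X = -X + o*(2 + o))
(-5*16)*d(5, 1) + U(0, (6 + 3) + 5) = -5*16*5 + (0² - ((6 + 3) + 5) + 2*0) = -80*5 + (0 - (9 + 5) + 0) = -400 + (0 - 1*14 + 0) = -400 + (0 - 14 + 0) = -400 - 14 = -414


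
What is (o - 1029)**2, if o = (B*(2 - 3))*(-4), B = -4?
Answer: 1092025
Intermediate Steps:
o = -16 (o = -4*(2 - 3)*(-4) = -4*(-1)*(-4) = 4*(-4) = -16)
(o - 1029)**2 = (-16 - 1029)**2 = (-1045)**2 = 1092025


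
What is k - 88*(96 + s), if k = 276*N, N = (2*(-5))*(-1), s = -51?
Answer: -1200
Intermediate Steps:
N = 10 (N = -10*(-1) = 10)
k = 2760 (k = 276*10 = 2760)
k - 88*(96 + s) = 2760 - 88*(96 - 51) = 2760 - 88*45 = 2760 - 3960 = -1200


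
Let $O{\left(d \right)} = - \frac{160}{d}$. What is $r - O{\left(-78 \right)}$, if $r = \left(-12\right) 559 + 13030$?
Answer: $\frac{246478}{39} \approx 6319.9$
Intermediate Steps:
$r = 6322$ ($r = -6708 + 13030 = 6322$)
$r - O{\left(-78 \right)} = 6322 - - \frac{160}{-78} = 6322 - \left(-160\right) \left(- \frac{1}{78}\right) = 6322 - \frac{80}{39} = \frac{246478}{39}$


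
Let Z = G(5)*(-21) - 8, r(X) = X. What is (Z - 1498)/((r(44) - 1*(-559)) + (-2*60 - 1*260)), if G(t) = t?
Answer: -1611/223 ≈ -7.2242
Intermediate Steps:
Z = -113 (Z = 5*(-21) - 8 = -105 - 8 = -113)
(Z - 1498)/((r(44) - 1*(-559)) + (-2*60 - 1*260)) = (-113 - 1498)/((44 - 1*(-559)) + (-2*60 - 1*260)) = -1611/((44 + 559) + (-120 - 260)) = -1611/(603 - 380) = -1611/223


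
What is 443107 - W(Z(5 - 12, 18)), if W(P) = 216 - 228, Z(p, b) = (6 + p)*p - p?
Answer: 443119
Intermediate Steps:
Z(p, b) = -p + p*(6 + p) (Z(p, b) = p*(6 + p) - p = -p + p*(6 + p))
W(P) = -12
443107 - W(Z(5 - 12, 18)) = 443107 - 1*(-12) = 443107 + 12 = 443119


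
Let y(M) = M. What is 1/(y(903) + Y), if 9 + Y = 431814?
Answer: 1/432708 ≈ 2.3110e-6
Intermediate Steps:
Y = 431805 (Y = -9 + 431814 = 431805)
1/(y(903) + Y) = 1/(903 + 431805) = 1/432708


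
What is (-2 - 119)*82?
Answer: -9922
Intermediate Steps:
(-2 - 119)*82 = -121*82 = -9922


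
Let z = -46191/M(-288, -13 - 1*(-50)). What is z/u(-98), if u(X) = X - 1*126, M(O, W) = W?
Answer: 46191/8288 ≈ 5.5732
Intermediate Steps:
z = -46191/37 (z = -46191/(-13 - 1*(-50)) = -46191/(-13 + 50) = -46191/37 ≈ -1248.4)
u(X) = -126 + X (u(X) = X - 126 = -126 + X)
z/u(-98) = -46191/(37*(-126 - 98)) = -46191/37/(-224) = -46191/37*(-1/224) = 46191/8288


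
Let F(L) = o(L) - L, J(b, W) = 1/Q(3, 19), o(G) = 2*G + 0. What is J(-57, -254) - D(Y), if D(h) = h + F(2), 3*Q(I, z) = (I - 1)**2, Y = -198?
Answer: 787/4 ≈ 196.75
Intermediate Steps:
o(G) = 2*G
Q(I, z) = (-1 + I)**2/3 (Q(I, z) = (I - 1)**2/3 = (-1 + I)**2/3)
J(b, W) = 3/4 (J(b, W) = 1/((-1 + 3)**2/3) = 1/((1/3)*2**2) = 1/((1/3)*4) = 1/(4/3) = 3/4)
F(L) = L (F(L) = 2*L - L = L)
D(h) = 2 + h (D(h) = h + 2 = 2 + h)
J(-57, -254) - D(Y) = 3/4 - (2 - 198) = 3/4 - 1*(-196) = 3/4 + 196 = 787/4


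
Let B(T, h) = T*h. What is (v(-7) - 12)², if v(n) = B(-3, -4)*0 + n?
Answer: 361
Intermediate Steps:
v(n) = n (v(n) = -3*(-4)*0 + n = 12*0 + n = 0 + n = n)
(v(-7) - 12)² = (-7 - 12)² = (-19)² = 361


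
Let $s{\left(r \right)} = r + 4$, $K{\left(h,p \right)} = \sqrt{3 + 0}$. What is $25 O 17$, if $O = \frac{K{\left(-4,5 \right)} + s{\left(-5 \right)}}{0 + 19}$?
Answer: $- \frac{425}{19} + \frac{425 \sqrt{3}}{19} \approx 16.375$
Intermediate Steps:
$K{\left(h,p \right)} = \sqrt{3}$
$s{\left(r \right)} = 4 + r$
$O = - \frac{1}{19} + \frac{\sqrt{3}}{19}$ ($O = \frac{\sqrt{3} + \left(4 - 5\right)}{0 + 19} = \frac{\sqrt{3} - 1}{19} = \left(-1 + \sqrt{3}\right) \frac{1}{19} = - \frac{1}{19} + \frac{\sqrt{3}}{19} \approx 0.038529$)
$25 O 17 = 25 \left(- \frac{1}{19} + \frac{\sqrt{3}}{19}\right) 17 = \left(- \frac{25}{19} + \frac{25 \sqrt{3}}{19}\right) 17 = - \frac{425}{19} + \frac{425 \sqrt{3}}{19}$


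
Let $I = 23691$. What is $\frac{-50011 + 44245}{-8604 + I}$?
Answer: $- \frac{1922}{5029} \approx -0.38218$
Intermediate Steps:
$\frac{-50011 + 44245}{-8604 + I} = \frac{-50011 + 44245}{-8604 + 23691} = - \frac{5766}{15087} = \left(-5766\right) \frac{1}{15087} = - \frac{1922}{5029}$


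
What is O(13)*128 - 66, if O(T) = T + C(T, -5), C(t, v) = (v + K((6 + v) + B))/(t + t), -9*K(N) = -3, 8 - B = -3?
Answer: 61426/39 ≈ 1575.0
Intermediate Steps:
B = 11 (B = 8 - 1*(-3) = 8 + 3 = 11)
K(N) = ⅓ (K(N) = -⅑*(-3) = ⅓)
C(t, v) = (⅓ + v)/(2*t) (C(t, v) = (v + ⅓)/(t + t) = (⅓ + v)/((2*t)) = (⅓ + v)*(1/(2*t)) = (⅓ + v)/(2*t))
O(T) = T - 7/(3*T) (O(T) = T + (1 + 3*(-5))/(6*T) = T + (1 - 15)/(6*T) = T + (⅙)*(-14)/T = T - 7/(3*T))
O(13)*128 - 66 = (13 - 7/3/13)*128 - 66 = (13 - 7/3*1/13)*128 - 66 = (13 - 7/39)*128 - 66 = (500/39)*128 - 66 = 64000/39 - 66 = 61426/39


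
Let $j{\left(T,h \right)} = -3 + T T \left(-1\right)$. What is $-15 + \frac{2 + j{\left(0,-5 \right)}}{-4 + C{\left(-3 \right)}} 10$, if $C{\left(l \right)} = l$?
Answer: $- \frac{95}{7} \approx -13.571$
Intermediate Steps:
$j{\left(T,h \right)} = -3 - T^{2}$ ($j{\left(T,h \right)} = -3 + T^{2} \left(-1\right) = -3 - T^{2}$)
$-15 + \frac{2 + j{\left(0,-5 \right)}}{-4 + C{\left(-3 \right)}} 10 = -15 + \frac{2 - 3}{-4 - 3} \cdot 10 = -15 + \frac{2 - 3}{-7} \cdot 10 = -15 + \left(2 + \left(-3 + 0\right)\right) \left(- \frac{1}{7}\right) 10 = -15 + \left(2 - 3\right) \left(- \frac{1}{7}\right) 10 = -15 + \left(-1\right) \left(- \frac{1}{7}\right) 10 = -15 + \frac{1}{7} \cdot 10 = -15 + \frac{10}{7} = - \frac{95}{7}$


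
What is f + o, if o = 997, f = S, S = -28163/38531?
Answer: 38387244/38531 ≈ 996.27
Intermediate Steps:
S = -28163/38531 (S = -28163*1/38531 = -28163/38531 ≈ -0.73092)
f = -28163/38531 ≈ -0.73092
f + o = -28163/38531 + 997 = 38387244/38531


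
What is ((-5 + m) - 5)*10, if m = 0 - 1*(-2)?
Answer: -80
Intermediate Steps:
m = 2 (m = 0 + 2 = 2)
((-5 + m) - 5)*10 = ((-5 + 2) - 5)*10 = (-3 - 5)*10 = -8*10 = -80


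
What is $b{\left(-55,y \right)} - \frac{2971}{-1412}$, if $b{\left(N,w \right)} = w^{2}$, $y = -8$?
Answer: $\frac{93339}{1412} \approx 66.104$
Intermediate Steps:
$b{\left(-55,y \right)} - \frac{2971}{-1412} = \left(-8\right)^{2} - \frac{2971}{-1412} = 64 - 2971 \left(- \frac{1}{1412}\right) = 64 - - \frac{2971}{1412} = 64 + \frac{2971}{1412} = \frac{93339}{1412}$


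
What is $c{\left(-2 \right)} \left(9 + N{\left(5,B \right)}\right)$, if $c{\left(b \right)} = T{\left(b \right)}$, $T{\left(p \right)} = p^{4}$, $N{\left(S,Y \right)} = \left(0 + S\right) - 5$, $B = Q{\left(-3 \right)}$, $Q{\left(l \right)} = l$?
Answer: $144$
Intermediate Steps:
$B = -3$
$N{\left(S,Y \right)} = -5 + S$ ($N{\left(S,Y \right)} = S - 5 = -5 + S$)
$c{\left(b \right)} = b^{4}$
$c{\left(-2 \right)} \left(9 + N{\left(5,B \right)}\right) = \left(-2\right)^{4} \left(9 + \left(-5 + 5\right)\right) = 16 \left(9 + 0\right) = 16 \cdot 9 = 144$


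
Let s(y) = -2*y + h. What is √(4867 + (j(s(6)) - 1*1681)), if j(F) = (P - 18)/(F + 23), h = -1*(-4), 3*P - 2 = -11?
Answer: √79615/5 ≈ 56.432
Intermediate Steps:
P = -3 (P = ⅔ + (⅓)*(-11) = ⅔ - 11/3 = -3)
h = 4
s(y) = 4 - 2*y (s(y) = -2*y + 4 = 4 - 2*y)
j(F) = -21/(23 + F) (j(F) = (-3 - 18)/(F + 23) = -21/(23 + F))
√(4867 + (j(s(6)) - 1*1681)) = √(4867 + (-21/(23 + (4 - 2*6)) - 1*1681)) = √(4867 + (-21/(23 + (4 - 12)) - 1681)) = √(4867 + (-21/(23 - 8) - 1681)) = √(4867 + (-21/15 - 1681)) = √(4867 + (-21*1/15 - 1681)) = √(4867 + (-7/5 - 1681)) = √(4867 - 8412/5) = √(15923/5) = √79615/5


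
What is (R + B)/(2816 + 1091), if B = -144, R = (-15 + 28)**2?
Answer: 25/3907 ≈ 0.0063988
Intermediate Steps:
R = 169 (R = 13**2 = 169)
(R + B)/(2816 + 1091) = (169 - 144)/(2816 + 1091) = 25/3907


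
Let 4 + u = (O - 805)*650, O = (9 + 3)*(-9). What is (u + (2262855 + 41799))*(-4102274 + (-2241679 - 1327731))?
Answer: -13127785660800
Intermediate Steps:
O = -108 (O = 12*(-9) = -108)
u = -593454 (u = -4 + (-108 - 805)*650 = -4 - 913*650 = -4 - 593450 = -593454)
(u + (2262855 + 41799))*(-4102274 + (-2241679 - 1327731)) = (-593454 + (2262855 + 41799))*(-4102274 + (-2241679 - 1327731)) = (-593454 + 2304654)*(-4102274 - 3569410) = 1711200*(-7671684) = -13127785660800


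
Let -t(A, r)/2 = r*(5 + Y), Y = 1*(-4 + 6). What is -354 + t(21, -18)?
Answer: -102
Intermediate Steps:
Y = 2 (Y = 1*2 = 2)
t(A, r) = -14*r (t(A, r) = -2*r*(5 + 2) = -2*r*7 = -14*r)
-354 + t(21, -18) = -354 - 14*(-18) = -354 + 252 = -102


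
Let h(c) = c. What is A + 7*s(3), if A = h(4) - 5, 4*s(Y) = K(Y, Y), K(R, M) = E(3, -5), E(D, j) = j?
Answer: -39/4 ≈ -9.7500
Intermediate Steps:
K(R, M) = -5
s(Y) = -5/4 (s(Y) = (¼)*(-5) = -5/4)
A = -1 (A = 4 - 5 = -1)
A + 7*s(3) = -1 + 7*(-5/4) = -1 - 35/4 = -39/4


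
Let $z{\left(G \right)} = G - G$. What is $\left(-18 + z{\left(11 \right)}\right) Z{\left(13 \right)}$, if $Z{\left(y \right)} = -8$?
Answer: $144$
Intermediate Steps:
$z{\left(G \right)} = 0$
$\left(-18 + z{\left(11 \right)}\right) Z{\left(13 \right)} = \left(-18 + 0\right) \left(-8\right) = \left(-18\right) \left(-8\right) = 144$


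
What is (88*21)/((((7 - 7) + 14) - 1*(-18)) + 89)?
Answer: 168/11 ≈ 15.273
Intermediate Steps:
(88*21)/((((7 - 7) + 14) - 1*(-18)) + 89) = 1848/(((0 + 14) + 18) + 89) = 1848/((14 + 18) + 89) = 1848/(32 + 89) = 1848/121 = 1848*(1/121) = 168/11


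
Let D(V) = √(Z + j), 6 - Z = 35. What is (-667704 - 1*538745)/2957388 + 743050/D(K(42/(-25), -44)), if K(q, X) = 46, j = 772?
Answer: -1206449/2957388 + 743050*√743/743 ≈ 27259.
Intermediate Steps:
Z = -29 (Z = 6 - 1*35 = 6 - 35 = -29)
D(V) = √743 (D(V) = √(-29 + 772) = √743)
(-667704 - 1*538745)/2957388 + 743050/D(K(42/(-25), -44)) = (-667704 - 1*538745)/2957388 + 743050/(√743) = (-667704 - 538745)*(1/2957388) + 743050*(√743/743) = -1206449*1/2957388 + 743050*√743/743 = -1206449/2957388 + 743050*√743/743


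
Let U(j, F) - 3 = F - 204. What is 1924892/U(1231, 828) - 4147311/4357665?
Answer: 931714903687/303583995 ≈ 3069.1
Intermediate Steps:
U(j, F) = -201 + F (U(j, F) = 3 + (F - 204) = 3 + (-204 + F) = -201 + F)
1924892/U(1231, 828) - 4147311/4357665 = 1924892/(-201 + 828) - 4147311/4357665 = 1924892/627 - 4147311*1/4357665 = 1924892*(1/627) - 1382437/1452555 = 1924892/627 - 1382437/1452555 = 931714903687/303583995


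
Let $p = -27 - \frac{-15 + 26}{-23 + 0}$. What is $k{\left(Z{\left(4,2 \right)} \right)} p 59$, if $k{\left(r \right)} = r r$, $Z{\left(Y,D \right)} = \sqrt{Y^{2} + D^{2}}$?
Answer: $- \frac{719800}{23} \approx -31296.0$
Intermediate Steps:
$Z{\left(Y,D \right)} = \sqrt{D^{2} + Y^{2}}$
$k{\left(r \right)} = r^{2}$
$p = - \frac{610}{23}$ ($p = -27 - \frac{11}{-23} = -27 - 11 \left(- \frac{1}{23}\right) = -27 - - \frac{11}{23} = -27 + \frac{11}{23} = - \frac{610}{23} \approx -26.522$)
$k{\left(Z{\left(4,2 \right)} \right)} p 59 = \left(\sqrt{2^{2} + 4^{2}}\right)^{2} \left(- \frac{610}{23}\right) 59 = \left(\sqrt{4 + 16}\right)^{2} \left(- \frac{610}{23}\right) 59 = \left(\sqrt{20}\right)^{2} \left(- \frac{610}{23}\right) 59 = \left(2 \sqrt{5}\right)^{2} \left(- \frac{610}{23}\right) 59 = 20 \left(- \frac{610}{23}\right) 59 = \left(- \frac{12200}{23}\right) 59 = - \frac{719800}{23}$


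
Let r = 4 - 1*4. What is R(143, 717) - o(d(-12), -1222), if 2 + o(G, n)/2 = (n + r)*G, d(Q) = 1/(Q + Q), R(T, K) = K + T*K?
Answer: 618901/6 ≈ 1.0315e+5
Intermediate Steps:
R(T, K) = K + K*T
r = 0 (r = 4 - 4 = 0)
d(Q) = 1/(2*Q)
o(G, n) = -4 + 2*G*n (o(G, n) = -4 + 2*((n + 0)*G) = -4 + 2*(n*G) = -4 + 2*(G*n) = -4 + 2*G*n)
R(143, 717) - o(d(-12), -1222) = 717*(1 + 143) - (-4 + 2*((½)/(-12))*(-1222)) = 717*144 - (-4 + 2*((½)*(-1/12))*(-1222)) = 103248 - (-4 + 2*(-1/24)*(-1222)) = 103248 - (-4 + 611/6) = 103248 - 1*587/6 = 103248 - 587/6 = 618901/6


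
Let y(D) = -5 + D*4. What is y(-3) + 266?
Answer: 249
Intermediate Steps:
y(D) = -5 + 4*D
y(-3) + 266 = (-5 + 4*(-3)) + 266 = (-5 - 12) + 266 = -17 + 266 = 249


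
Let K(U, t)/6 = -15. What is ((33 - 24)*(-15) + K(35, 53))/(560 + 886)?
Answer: -75/482 ≈ -0.15560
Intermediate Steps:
K(U, t) = -90 (K(U, t) = 6*(-15) = -90)
((33 - 24)*(-15) + K(35, 53))/(560 + 886) = ((33 - 24)*(-15) - 90)/(560 + 886) = (9*(-15) - 90)/1446 = (-135 - 90)*(1/1446) = -225*1/1446 = -75/482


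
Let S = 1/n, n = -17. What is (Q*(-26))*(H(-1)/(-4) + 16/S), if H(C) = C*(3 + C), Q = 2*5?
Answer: 70590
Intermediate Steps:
Q = 10
S = -1/17 (S = 1/(-17) = -1/17 ≈ -0.058824)
(Q*(-26))*(H(-1)/(-4) + 16/S) = (10*(-26))*(-(3 - 1)/(-4) + 16/(-1/17)) = -260*(-1*2*(-1/4) + 16*(-17)) = -260*(-2*(-1/4) - 272) = -260*(1/2 - 272) = -260*(-543/2) = 70590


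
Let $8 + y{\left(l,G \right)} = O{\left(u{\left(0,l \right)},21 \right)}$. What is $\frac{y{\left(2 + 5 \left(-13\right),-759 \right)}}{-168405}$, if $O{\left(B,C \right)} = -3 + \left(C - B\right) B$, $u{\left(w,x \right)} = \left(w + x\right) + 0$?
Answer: $\frac{5303}{168405} \approx 0.03149$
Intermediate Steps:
$u{\left(w,x \right)} = w + x$
$O{\left(B,C \right)} = -3 + B \left(C - B\right)$
$y{\left(l,G \right)} = -11 - l^{2} + 21 l$ ($y{\left(l,G \right)} = -8 - \left(3 + \left(0 + l\right)^{2} - \left(0 + l\right) 21\right) = -8 - \left(3 + l^{2} - l 21\right) = -8 - \left(3 + l^{2} - 21 l\right) = -11 - l^{2} + 21 l$)
$\frac{y{\left(2 + 5 \left(-13\right),-759 \right)}}{-168405} = \frac{-11 - \left(2 + 5 \left(-13\right)\right)^{2} + 21 \left(2 + 5 \left(-13\right)\right)}{-168405} = \left(-11 - \left(2 - 65\right)^{2} + 21 \left(2 - 65\right)\right) \left(- \frac{1}{168405}\right) = \left(-11 - \left(-63\right)^{2} + 21 \left(-63\right)\right) \left(- \frac{1}{168405}\right) = \left(-11 - 3969 - 1323\right) \left(- \frac{1}{168405}\right) = \left(-5303\right) \left(- \frac{1}{168405}\right) = \frac{5303}{168405}$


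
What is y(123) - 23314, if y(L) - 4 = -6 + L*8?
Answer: -22332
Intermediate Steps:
y(L) = -2 + 8*L (y(L) = 4 + (-6 + L*8) = 4 + (-6 + 8*L) = -2 + 8*L)
y(123) - 23314 = (-2 + 8*123) - 23314 = (-2 + 984) - 23314 = 982 - 23314 = -22332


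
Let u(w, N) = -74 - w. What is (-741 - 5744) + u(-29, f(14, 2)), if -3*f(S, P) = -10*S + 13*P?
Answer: -6530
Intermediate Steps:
f(S, P) = -13*P/3 + 10*S/3 (f(S, P) = -(-10*S + 13*P)/3 = -13*P/3 + 10*S/3)
(-741 - 5744) + u(-29, f(14, 2)) = (-741 - 5744) + (-74 - 1*(-29)) = -6485 + (-74 + 29) = -6485 - 45 = -6530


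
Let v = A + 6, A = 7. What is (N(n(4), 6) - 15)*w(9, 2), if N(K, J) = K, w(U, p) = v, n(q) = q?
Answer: -143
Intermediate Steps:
v = 13 (v = 7 + 6 = 13)
w(U, p) = 13
(N(n(4), 6) - 15)*w(9, 2) = (4 - 15)*13 = -11*13 = -143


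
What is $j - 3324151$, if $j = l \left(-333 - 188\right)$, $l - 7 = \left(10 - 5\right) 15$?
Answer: $-3366873$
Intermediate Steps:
$l = 82$ ($l = 7 + \left(10 - 5\right) 15 = 7 + 5 \cdot 15 = 7 + 75 = 82$)
$j = -42722$ ($j = 82 \left(-333 - 188\right) = 82 \left(-521\right) = -42722$)
$j - 3324151 = -42722 - 3324151 = -3366873$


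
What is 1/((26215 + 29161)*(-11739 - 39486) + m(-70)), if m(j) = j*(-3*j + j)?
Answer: -1/2836645400 ≈ -3.5253e-10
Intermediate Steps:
m(j) = -2*j**2 (m(j) = j*(-2*j) = -2*j**2)
1/((26215 + 29161)*(-11739 - 39486) + m(-70)) = 1/((26215 + 29161)*(-11739 - 39486) - 2*(-70)**2) = 1/(55376*(-51225) - 2*4900) = 1/(-2836635600 - 9800) = 1/(-2836645400) = -1/2836645400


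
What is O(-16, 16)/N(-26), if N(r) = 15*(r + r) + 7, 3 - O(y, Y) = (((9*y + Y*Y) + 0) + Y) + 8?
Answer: 133/773 ≈ 0.17206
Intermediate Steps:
O(y, Y) = -5 - Y - Y² - 9*y (O(y, Y) = 3 - ((((9*y + Y*Y) + 0) + Y) + 8) = 3 - ((((9*y + Y²) + 0) + Y) + 8) = 3 - ((((Y² + 9*y) + 0) + Y) + 8) = 3 - (((Y² + 9*y) + Y) + 8) = 3 - ((Y + Y² + 9*y) + 8) = 3 - (8 + Y + Y² + 9*y) = 3 + (-8 - Y - Y² - 9*y) = -5 - Y - Y² - 9*y)
N(r) = 7 + 30*r (N(r) = 15*(2*r) + 7 = 30*r + 7 = 7 + 30*r)
O(-16, 16)/N(-26) = (-5 - 1*16 - 1*16² - 9*(-16))/(7 + 30*(-26)) = (-5 - 16 - 1*256 + 144)/(7 - 780) = (-5 - 16 - 256 + 144)/(-773) = -133*(-1/773) = 133/773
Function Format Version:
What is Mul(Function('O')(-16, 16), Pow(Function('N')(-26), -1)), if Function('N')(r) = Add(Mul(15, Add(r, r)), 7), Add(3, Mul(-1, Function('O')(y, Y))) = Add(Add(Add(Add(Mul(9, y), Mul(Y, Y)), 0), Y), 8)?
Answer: Rational(133, 773) ≈ 0.17206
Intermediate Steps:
Function('O')(y, Y) = Add(-5, Mul(-1, Y), Mul(-1, Pow(Y, 2)), Mul(-9, y)) (Function('O')(y, Y) = Add(3, Mul(-1, Add(Add(Add(Add(Mul(9, y), Mul(Y, Y)), 0), Y), 8))) = Add(3, Mul(-1, Add(Add(Add(Add(Mul(9, y), Pow(Y, 2)), 0), Y), 8))) = Add(3, Mul(-1, Add(Add(Add(Add(Pow(Y, 2), Mul(9, y)), 0), Y), 8))) = Add(3, Mul(-1, Add(Add(Add(Pow(Y, 2), Mul(9, y)), Y), 8))) = Add(3, Mul(-1, Add(Add(Y, Pow(Y, 2), Mul(9, y)), 8))) = Add(3, Mul(-1, Add(8, Y, Pow(Y, 2), Mul(9, y)))) = Add(3, Add(-8, Mul(-1, Y), Mul(-1, Pow(Y, 2)), Mul(-9, y))) = Add(-5, Mul(-1, Y), Mul(-1, Pow(Y, 2)), Mul(-9, y)))
Function('N')(r) = Add(7, Mul(30, r)) (Function('N')(r) = Add(Mul(15, Mul(2, r)), 7) = Add(Mul(30, r), 7) = Add(7, Mul(30, r)))
Mul(Function('O')(-16, 16), Pow(Function('N')(-26), -1)) = Mul(Add(-5, Mul(-1, 16), Mul(-1, Pow(16, 2)), Mul(-9, -16)), Pow(Add(7, Mul(30, -26)), -1)) = Mul(Add(-5, -16, Mul(-1, 256), 144), Pow(Add(7, -780), -1)) = Mul(Add(-5, -16, -256, 144), Pow(-773, -1)) = Mul(-133, Rational(-1, 773)) = Rational(133, 773)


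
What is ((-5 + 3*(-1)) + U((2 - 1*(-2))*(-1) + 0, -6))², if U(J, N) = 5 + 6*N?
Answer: 1521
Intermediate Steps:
((-5 + 3*(-1)) + U((2 - 1*(-2))*(-1) + 0, -6))² = ((-5 + 3*(-1)) + (5 + 6*(-6)))² = ((-5 - 3) + (5 - 36))² = (-8 - 31)² = (-39)² = 1521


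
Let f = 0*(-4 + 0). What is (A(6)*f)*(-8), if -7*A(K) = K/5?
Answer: 0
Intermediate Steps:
A(K) = -K/35 (A(K) = -K/(7*5) = -K/35)
f = 0 (f = 0*(-4) = 0)
(A(6)*f)*(-8) = (-1/35*6*0)*(-8) = -6/35*0*(-8) = 0*(-8) = 0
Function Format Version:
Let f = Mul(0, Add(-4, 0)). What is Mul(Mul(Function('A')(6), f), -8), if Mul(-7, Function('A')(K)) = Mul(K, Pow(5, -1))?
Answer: 0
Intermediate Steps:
Function('A')(K) = Mul(Rational(-1, 35), K) (Function('A')(K) = Mul(Rational(-1, 7), Mul(K, Pow(5, -1))) = Mul(Rational(-1, 7), Mul(K, Rational(1, 5))) = Mul(Rational(-1, 7), Mul(Rational(1, 5), K)) = Mul(Rational(-1, 35), K))
f = 0 (f = Mul(0, -4) = 0)
Mul(Mul(Function('A')(6), f), -8) = Mul(Mul(Mul(Rational(-1, 35), 6), 0), -8) = Mul(Mul(Rational(-6, 35), 0), -8) = Mul(0, -8) = 0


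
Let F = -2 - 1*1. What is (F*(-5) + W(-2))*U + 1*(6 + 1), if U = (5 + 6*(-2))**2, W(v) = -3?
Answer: 595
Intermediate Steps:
F = -3 (F = -2 - 1 = -3)
U = 49 (U = (5 - 12)**2 = (-7)**2 = 49)
(F*(-5) + W(-2))*U + 1*(6 + 1) = (-3*(-5) - 3)*49 + 1*(6 + 1) = (15 - 3)*49 + 1*7 = 12*49 + 7 = 588 + 7 = 595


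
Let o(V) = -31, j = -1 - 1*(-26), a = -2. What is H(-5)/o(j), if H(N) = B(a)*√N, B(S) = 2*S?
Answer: 4*I*√5/31 ≈ 0.28853*I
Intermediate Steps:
j = 25 (j = -1 + 26 = 25)
H(N) = -4*√N (H(N) = (2*(-2))*√N = -4*√N)
H(-5)/o(j) = -4*I*√5/(-31) = -4*I*√5*(-1/31) = 4*I*√5/31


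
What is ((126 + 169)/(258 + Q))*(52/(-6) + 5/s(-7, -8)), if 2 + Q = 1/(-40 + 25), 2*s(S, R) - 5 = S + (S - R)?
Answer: -82600/3839 ≈ -21.516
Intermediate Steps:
s(S, R) = 5/2 + S - R/2 (s(S, R) = 5/2 + (S + (S - R))/2 = 5/2 + (-R + 2*S)/2 = 5/2 + (S - R/2) = 5/2 + S - R/2)
Q = -31/15 (Q = -2 + 1/(-40 + 25) = -2 + 1/(-15) = -2 - 1/15 = -31/15 ≈ -2.0667)
((126 + 169)/(258 + Q))*(52/(-6) + 5/s(-7, -8)) = ((126 + 169)/(258 - 31/15))*(52/(-6) + 5/(5/2 - 7 - 1/2*(-8))) = (295/(3839/15))*(52*(-1/6) + 5/(5/2 - 7 + 4)) = (295*(15/3839))*(-26/3 + 5/(-1/2)) = 4425*(-26/3 + 5*(-2))/3839 = 4425*(-26/3 - 10)/3839 = (4425/3839)*(-56/3) = -82600/3839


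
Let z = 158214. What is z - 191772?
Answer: -33558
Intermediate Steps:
z - 191772 = 158214 - 191772 = -33558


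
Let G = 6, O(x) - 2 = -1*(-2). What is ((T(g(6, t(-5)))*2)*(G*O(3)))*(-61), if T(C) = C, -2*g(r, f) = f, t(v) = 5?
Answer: 7320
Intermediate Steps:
O(x) = 4 (O(x) = 2 - 1*(-2) = 2 + 2 = 4)
g(r, f) = -f/2
((T(g(6, t(-5)))*2)*(G*O(3)))*(-61) = ((-½*5*2)*(6*4))*(-61) = (-5/2*2*24)*(-61) = -5*24*(-61) = -120*(-61) = 7320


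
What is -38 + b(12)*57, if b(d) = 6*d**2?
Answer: 49210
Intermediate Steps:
-38 + b(12)*57 = -38 + (6*12**2)*57 = -38 + (6*144)*57 = -38 + 864*57 = -38 + 49248 = 49210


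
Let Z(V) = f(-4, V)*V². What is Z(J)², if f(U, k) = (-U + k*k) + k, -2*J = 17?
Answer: 6133865761/256 ≈ 2.3960e+7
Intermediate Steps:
J = -17/2 (J = -½*17 = -17/2 ≈ -8.5000)
f(U, k) = k + k² - U (f(U, k) = (-U + k²) + k = (k² - U) + k = k + k² - U)
Z(V) = V²*(4 + V + V²) (Z(V) = (V + V² - 1*(-4))*V² = (V + V² + 4)*V² = (4 + V + V²)*V² = V²*(4 + V + V²))
Z(J)² = ((-17/2)²*(4 - 17/2 + (-17/2)²))² = (289*(4 - 17/2 + 289/4)/4)² = ((289/4)*(271/4))² = (78319/16)² = 6133865761/256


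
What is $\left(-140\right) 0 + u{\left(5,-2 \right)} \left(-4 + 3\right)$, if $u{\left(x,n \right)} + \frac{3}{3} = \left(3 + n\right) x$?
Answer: $-4$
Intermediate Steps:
$u{\left(x,n \right)} = -1 + x \left(3 + n\right)$ ($u{\left(x,n \right)} = -1 + \left(3 + n\right) x = -1 + x \left(3 + n\right)$)
$\left(-140\right) 0 + u{\left(5,-2 \right)} \left(-4 + 3\right) = \left(-140\right) 0 + \left(-1 + 3 \cdot 5 - 10\right) \left(-4 + 3\right) = 0 + \left(-1 + 15 - 10\right) \left(-1\right) = 0 + 4 \left(-1\right) = 0 - 4 = -4$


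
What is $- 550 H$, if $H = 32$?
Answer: $-17600$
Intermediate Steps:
$- 550 H = \left(-550\right) 32 = -17600$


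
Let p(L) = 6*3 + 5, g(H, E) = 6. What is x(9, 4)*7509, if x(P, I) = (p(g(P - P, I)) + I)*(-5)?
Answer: -1013715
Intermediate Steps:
p(L) = 23 (p(L) = 18 + 5 = 23)
x(P, I) = -115 - 5*I (x(P, I) = (23 + I)*(-5) = -115 - 5*I)
x(9, 4)*7509 = (-115 - 5*4)*7509 = (-115 - 20)*7509 = -135*7509 = -1013715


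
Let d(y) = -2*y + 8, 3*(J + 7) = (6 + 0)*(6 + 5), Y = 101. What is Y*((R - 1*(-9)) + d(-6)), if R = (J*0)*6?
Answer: 2929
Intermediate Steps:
J = 15 (J = -7 + ((6 + 0)*(6 + 5))/3 = -7 + (6*11)/3 = -7 + (⅓)*66 = -7 + 22 = 15)
d(y) = 8 - 2*y
R = 0 (R = (15*0)*6 = 0*6 = 0)
Y*((R - 1*(-9)) + d(-6)) = 101*((0 - 1*(-9)) + (8 - 2*(-6))) = 101*((0 + 9) + (8 + 12)) = 101*(9 + 20) = 101*29 = 2929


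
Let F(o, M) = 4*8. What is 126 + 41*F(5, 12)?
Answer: 1438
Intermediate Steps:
F(o, M) = 32
126 + 41*F(5, 12) = 126 + 41*32 = 126 + 1312 = 1438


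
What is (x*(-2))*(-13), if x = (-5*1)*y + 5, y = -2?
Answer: 390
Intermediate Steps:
x = 15 (x = -5*1*(-2) + 5 = -5*(-2) + 5 = 10 + 5 = 15)
(x*(-2))*(-13) = (15*(-2))*(-13) = -30*(-13) = 390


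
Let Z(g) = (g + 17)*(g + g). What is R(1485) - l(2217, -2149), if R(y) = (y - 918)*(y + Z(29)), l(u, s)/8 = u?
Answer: 2337015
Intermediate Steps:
l(u, s) = 8*u
Z(g) = 2*g*(17 + g) (Z(g) = (17 + g)*(2*g) = 2*g*(17 + g))
R(y) = (-918 + y)*(2668 + y) (R(y) = (y - 918)*(y + 2*29*(17 + 29)) = (-918 + y)*(y + 2*29*46) = (-918 + y)*(y + 2668) = (-918 + y)*(2668 + y))
R(1485) - l(2217, -2149) = (-2449224 + 1485² + 1750*1485) - 8*2217 = (-2449224 + 2205225 + 2598750) - 1*17736 = 2354751 - 17736 = 2337015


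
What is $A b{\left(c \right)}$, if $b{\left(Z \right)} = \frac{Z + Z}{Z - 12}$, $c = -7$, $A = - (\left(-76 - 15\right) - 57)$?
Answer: $\frac{2072}{19} \approx 109.05$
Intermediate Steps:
$A = 148$ ($A = - (-91 - 57) = \left(-1\right) \left(-148\right) = 148$)
$b{\left(Z \right)} = \frac{2 Z}{-12 + Z}$
$A b{\left(c \right)} = 148 \cdot 2 \left(-7\right) \frac{1}{-12 - 7} = 148 \cdot 2 \left(-7\right) \frac{1}{-19} = 148 \cdot 2 \left(-7\right) \left(- \frac{1}{19}\right) = 148 \cdot \frac{14}{19} = \frac{2072}{19}$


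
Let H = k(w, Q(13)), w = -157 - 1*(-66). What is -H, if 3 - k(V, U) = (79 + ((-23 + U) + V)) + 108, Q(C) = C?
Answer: 83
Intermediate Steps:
w = -91 (w = -157 + 66 = -91)
k(V, U) = -161 - U - V (k(V, U) = 3 - ((79 + ((-23 + U) + V)) + 108) = 3 - ((79 + (-23 + U + V)) + 108) = 3 - ((56 + U + V) + 108) = 3 - (164 + U + V) = 3 + (-164 - U - V) = -161 - U - V)
H = -83 (H = -161 - 1*13 - 1*(-91) = -161 - 13 + 91 = -83)
-H = -1*(-83) = 83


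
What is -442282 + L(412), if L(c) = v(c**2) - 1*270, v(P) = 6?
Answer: -442546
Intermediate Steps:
L(c) = -264 (L(c) = 6 - 1*270 = 6 - 270 = -264)
-442282 + L(412) = -442282 - 264 = -442546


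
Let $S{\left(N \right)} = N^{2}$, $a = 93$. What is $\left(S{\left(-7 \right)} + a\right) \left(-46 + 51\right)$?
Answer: $710$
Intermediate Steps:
$\left(S{\left(-7 \right)} + a\right) \left(-46 + 51\right) = \left(\left(-7\right)^{2} + 93\right) \left(-46 + 51\right) = \left(49 + 93\right) 5 = 142 \cdot 5 = 710$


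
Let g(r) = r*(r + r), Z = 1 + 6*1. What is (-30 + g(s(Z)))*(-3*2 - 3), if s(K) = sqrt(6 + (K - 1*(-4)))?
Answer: -36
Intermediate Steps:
Z = 7 (Z = 1 + 6 = 7)
s(K) = sqrt(10 + K) (s(K) = sqrt(6 + (K + 4)) = sqrt(6 + (4 + K)) = sqrt(10 + K))
g(r) = 2*r**2 (g(r) = r*(2*r) = 2*r**2)
(-30 + g(s(Z)))*(-3*2 - 3) = (-30 + 2*(sqrt(10 + 7))**2)*(-3*2 - 3) = (-30 + 2*(sqrt(17))**2)*(-6 - 3) = (-30 + 2*17)*(-9) = (-30 + 34)*(-9) = 4*(-9) = -36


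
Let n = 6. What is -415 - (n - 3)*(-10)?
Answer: -385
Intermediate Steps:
-415 - (n - 3)*(-10) = -415 - (6 - 3)*(-10) = -415 - 3*(-10) = -415 - 1*(-30) = -415 + 30 = -385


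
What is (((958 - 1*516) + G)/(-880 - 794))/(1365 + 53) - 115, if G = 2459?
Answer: -90994027/791244 ≈ -115.00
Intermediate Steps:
(((958 - 1*516) + G)/(-880 - 794))/(1365 + 53) - 115 = (((958 - 1*516) + 2459)/(-880 - 794))/(1365 + 53) - 115 = (((958 - 516) + 2459)/(-1674))/1418 - 115 = ((442 + 2459)*(-1/1674))*(1/1418) - 115 = (2901*(-1/1674))*(1/1418) - 115 = -967/558*1/1418 - 115 = -967/791244 - 115 = -90994027/791244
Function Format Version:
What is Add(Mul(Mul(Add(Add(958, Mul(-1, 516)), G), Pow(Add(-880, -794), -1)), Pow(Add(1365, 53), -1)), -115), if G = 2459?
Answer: Rational(-90994027, 791244) ≈ -115.00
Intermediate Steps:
Add(Mul(Mul(Add(Add(958, Mul(-1, 516)), G), Pow(Add(-880, -794), -1)), Pow(Add(1365, 53), -1)), -115) = Add(Mul(Mul(Add(Add(958, Mul(-1, 516)), 2459), Pow(Add(-880, -794), -1)), Pow(Add(1365, 53), -1)), -115) = Add(Mul(Mul(Add(Add(958, -516), 2459), Pow(-1674, -1)), Pow(1418, -1)), -115) = Add(Mul(Mul(Add(442, 2459), Rational(-1, 1674)), Rational(1, 1418)), -115) = Add(Mul(Mul(2901, Rational(-1, 1674)), Rational(1, 1418)), -115) = Add(Mul(Rational(-967, 558), Rational(1, 1418)), -115) = Add(Rational(-967, 791244), -115) = Rational(-90994027, 791244)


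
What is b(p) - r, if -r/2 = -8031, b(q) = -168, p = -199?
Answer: -16230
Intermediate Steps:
r = 16062 (r = -2*(-8031) = 16062)
b(p) - r = -168 - 1*16062 = -168 - 16062 = -16230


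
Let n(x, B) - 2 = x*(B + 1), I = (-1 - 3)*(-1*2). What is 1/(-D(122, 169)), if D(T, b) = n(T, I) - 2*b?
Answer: -1/762 ≈ -0.0013123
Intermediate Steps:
I = 8 (I = -4*(-2) = 8)
n(x, B) = 2 + x*(1 + B) (n(x, B) = 2 + x*(B + 1) = 2 + x*(1 + B))
D(T, b) = 2 - 2*b + 9*T (D(T, b) = (2 + T + 8*T) - 2*b = (2 + 9*T) - 2*b = 2 - 2*b + 9*T)
1/(-D(122, 169)) = 1/(-(2 - 2*169 + 9*122)) = 1/(-(2 - 338 + 1098)) = 1/(-1*762) = 1/(-762) = -1/762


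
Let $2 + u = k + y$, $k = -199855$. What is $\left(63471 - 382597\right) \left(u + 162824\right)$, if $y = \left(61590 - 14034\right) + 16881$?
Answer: $-8745328904$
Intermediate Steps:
$y = 64437$ ($y = 47556 + 16881 = 64437$)
$u = -135420$ ($u = -2 + \left(-199855 + 64437\right) = -2 - 135418 = -135420$)
$\left(63471 - 382597\right) \left(u + 162824\right) = \left(63471 - 382597\right) \left(-135420 + 162824\right) = \left(-319126\right) 27404 = -8745328904$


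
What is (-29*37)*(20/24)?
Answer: -5365/6 ≈ -894.17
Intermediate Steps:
(-29*37)*(20/24) = -21460/24 = -1073*⅚ = -5365/6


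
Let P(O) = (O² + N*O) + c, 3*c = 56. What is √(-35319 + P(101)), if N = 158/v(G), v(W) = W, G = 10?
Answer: I*√5288295/15 ≈ 153.31*I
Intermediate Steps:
c = 56/3 (c = (⅓)*56 = 56/3 ≈ 18.667)
N = 79/5 (N = 158/10 = 158*(⅒) = 79/5 ≈ 15.800)
P(O) = 56/3 + O² + 79*O/5 (P(O) = (O² + 79*O/5) + 56/3 = 56/3 + O² + 79*O/5)
√(-35319 + P(101)) = √(-35319 + (56/3 + 101² + (79/5)*101)) = √(-35319 + (56/3 + 10201 + 7979/5)) = √(-35319 + 177232/15) = √(-352553/15) = I*√5288295/15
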